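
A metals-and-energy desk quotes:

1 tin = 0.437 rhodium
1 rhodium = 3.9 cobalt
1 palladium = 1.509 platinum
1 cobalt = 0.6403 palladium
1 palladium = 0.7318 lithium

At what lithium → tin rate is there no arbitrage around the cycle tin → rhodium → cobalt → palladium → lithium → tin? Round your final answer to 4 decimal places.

Known legs of the cycle: 0.437 × 3.9 × 0.6403 × 0.7318 = 0.798586475622
For no arbitrage the full-cycle product must be 1, so the missing rate is 1 / 0.798586475622 ≈ 1.252213.

1.2522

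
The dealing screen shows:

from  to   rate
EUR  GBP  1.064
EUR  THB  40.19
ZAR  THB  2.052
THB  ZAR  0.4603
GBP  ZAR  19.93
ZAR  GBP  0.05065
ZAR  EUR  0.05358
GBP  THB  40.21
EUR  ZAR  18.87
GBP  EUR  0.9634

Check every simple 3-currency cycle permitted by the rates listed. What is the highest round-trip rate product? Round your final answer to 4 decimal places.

GBP→ZAR→EUR→GBP: 19.93 × 0.05358 × 1.064 = 1.13619
THB→ZAR→EUR→THB: 0.4603 × 0.05358 × 40.19 = 0.99120
THB→ZAR→GBP→THB: 0.4603 × 0.05065 × 40.21 = 0.93746
GBP→EUR→ZAR→GBP: 0.9634 × 18.87 × 0.05065 = 0.92078
Maximum is GBP→ZAR→EUR→GBP at 1.1362; arbitrage exists.

1.1362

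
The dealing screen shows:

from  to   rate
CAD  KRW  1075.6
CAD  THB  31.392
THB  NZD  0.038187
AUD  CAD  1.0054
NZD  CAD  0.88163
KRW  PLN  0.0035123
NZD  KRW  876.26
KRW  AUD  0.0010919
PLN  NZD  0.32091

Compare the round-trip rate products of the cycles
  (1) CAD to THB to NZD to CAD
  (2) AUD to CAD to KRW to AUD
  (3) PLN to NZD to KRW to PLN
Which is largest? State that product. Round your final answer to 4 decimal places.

1.1808

(1) 31.392 × 0.038187 × 0.88163 = 1.05687
(2) 1.0054 × 1075.6 × 0.0010919 = 1.18079
(3) 0.32091 × 876.26 × 0.0035123 = 0.98766
Highest is cycle (2) at 1.1808 (>1, arbitrage).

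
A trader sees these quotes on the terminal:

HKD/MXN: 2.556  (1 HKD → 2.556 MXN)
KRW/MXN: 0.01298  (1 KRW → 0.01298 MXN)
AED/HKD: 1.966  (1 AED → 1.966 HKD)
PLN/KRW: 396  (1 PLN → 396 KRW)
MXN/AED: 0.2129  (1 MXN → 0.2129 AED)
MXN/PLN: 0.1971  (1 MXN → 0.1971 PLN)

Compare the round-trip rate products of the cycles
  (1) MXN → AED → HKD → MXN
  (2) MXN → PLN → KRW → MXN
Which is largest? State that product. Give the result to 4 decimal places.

(1) 0.2129 × 1.966 × 2.556 = 1.06984
(2) 0.1971 × 396 × 0.01298 = 1.01311
Highest is cycle (1) at 1.0698 (>1, arbitrage).

1.0698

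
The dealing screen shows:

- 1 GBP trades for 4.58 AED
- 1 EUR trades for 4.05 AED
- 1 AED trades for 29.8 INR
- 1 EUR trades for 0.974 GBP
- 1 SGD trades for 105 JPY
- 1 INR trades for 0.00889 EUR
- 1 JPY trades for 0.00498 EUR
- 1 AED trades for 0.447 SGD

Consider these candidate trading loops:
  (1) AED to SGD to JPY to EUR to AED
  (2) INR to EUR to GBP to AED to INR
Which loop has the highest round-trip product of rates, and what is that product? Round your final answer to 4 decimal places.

1.1818

(1) 0.447 × 105 × 0.00498 × 4.05 = 0.94663
(2) 0.00889 × 0.974 × 4.58 × 29.8 = 1.18180
Highest is cycle (2) at 1.1818 (>1, arbitrage).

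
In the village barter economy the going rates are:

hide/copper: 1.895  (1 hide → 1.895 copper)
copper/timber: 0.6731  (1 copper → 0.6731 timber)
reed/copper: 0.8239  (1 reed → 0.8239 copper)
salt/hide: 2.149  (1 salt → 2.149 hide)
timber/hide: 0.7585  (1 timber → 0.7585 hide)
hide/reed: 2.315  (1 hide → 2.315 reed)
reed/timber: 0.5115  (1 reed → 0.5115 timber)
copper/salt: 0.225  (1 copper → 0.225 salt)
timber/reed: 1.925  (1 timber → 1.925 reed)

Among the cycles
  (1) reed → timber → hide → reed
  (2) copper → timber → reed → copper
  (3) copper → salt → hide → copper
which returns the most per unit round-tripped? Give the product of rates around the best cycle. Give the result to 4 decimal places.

(1) 0.5115 × 0.7585 × 2.315 = 0.89816
(2) 0.6731 × 1.925 × 0.8239 = 1.06754
(3) 0.225 × 2.149 × 1.895 = 0.91628
Highest is cycle (2) at 1.0675 (>1, arbitrage).

1.0675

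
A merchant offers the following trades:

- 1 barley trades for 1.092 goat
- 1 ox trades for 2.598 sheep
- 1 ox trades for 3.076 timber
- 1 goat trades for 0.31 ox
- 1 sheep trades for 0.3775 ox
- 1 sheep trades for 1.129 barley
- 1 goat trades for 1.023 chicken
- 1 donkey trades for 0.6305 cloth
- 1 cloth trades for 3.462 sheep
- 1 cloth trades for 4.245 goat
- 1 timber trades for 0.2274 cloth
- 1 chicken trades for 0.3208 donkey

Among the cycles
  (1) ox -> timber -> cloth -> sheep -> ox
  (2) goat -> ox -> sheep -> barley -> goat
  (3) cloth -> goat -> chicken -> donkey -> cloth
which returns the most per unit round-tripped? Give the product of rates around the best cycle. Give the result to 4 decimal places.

(1) 3.076 × 0.2274 × 3.462 × 0.3775 = 0.91416
(2) 0.31 × 2.598 × 1.129 × 1.092 = 0.99293
(3) 4.245 × 1.023 × 0.3208 × 0.6305 = 0.87836
Highest is cycle (2) at 0.9929 (≤1, no arbitrage).

0.9929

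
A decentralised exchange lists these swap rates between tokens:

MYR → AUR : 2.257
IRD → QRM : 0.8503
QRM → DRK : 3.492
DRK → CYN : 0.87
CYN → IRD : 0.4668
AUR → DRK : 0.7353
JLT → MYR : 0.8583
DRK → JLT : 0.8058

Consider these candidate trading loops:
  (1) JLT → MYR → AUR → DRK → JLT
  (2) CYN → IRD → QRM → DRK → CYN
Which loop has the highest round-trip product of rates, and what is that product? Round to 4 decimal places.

(1) 0.8583 × 2.257 × 0.7353 × 0.8058 = 1.14779
(2) 0.4668 × 0.8503 × 3.492 × 0.87 = 1.20586
Highest is cycle (2) at 1.2059 (>1, arbitrage).

1.2059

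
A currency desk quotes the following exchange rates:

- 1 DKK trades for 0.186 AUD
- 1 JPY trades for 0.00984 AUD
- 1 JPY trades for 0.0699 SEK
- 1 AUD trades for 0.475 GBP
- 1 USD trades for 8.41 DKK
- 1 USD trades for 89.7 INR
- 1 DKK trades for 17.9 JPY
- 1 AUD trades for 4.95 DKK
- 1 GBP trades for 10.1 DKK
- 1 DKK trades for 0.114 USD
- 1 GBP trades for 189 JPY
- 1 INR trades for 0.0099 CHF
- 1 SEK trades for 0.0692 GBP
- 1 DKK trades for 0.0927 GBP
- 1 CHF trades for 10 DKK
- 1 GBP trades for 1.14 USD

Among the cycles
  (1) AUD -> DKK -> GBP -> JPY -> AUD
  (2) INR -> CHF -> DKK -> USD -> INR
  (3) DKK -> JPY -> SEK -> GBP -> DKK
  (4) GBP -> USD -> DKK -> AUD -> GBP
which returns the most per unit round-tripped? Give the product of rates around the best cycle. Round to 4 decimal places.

(1) 4.95 × 0.0927 × 189 × 0.00984 = 0.85338
(2) 0.0099 × 10 × 0.114 × 89.7 = 1.01235
(3) 17.9 × 0.0699 × 0.0692 × 10.1 = 0.87450
(4) 1.14 × 8.41 × 0.186 × 0.475 = 0.84705
Highest is cycle (2) at 1.0124 (>1, arbitrage).

1.0124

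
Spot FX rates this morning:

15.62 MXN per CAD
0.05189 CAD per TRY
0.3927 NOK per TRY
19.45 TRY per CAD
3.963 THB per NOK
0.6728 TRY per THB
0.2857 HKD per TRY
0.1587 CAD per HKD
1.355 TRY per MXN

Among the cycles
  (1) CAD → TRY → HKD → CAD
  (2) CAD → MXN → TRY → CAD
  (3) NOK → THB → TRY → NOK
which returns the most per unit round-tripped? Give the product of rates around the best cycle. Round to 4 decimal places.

(1) 19.45 × 0.2857 × 0.1587 = 0.88187
(2) 15.62 × 1.355 × 0.05189 = 1.09826
(3) 3.963 × 0.6728 × 0.3927 = 1.04706
Highest is cycle (2) at 1.0983 (>1, arbitrage).

1.0983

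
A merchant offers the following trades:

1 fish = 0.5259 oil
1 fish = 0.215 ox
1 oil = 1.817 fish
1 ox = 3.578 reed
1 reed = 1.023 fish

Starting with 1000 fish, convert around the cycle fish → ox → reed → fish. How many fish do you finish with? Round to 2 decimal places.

786.96

1000 fish × 0.215 = 215 ox
215 ox × 3.578 = 769.27 reed
769.27 reed × 1.023 = 786.96321 fish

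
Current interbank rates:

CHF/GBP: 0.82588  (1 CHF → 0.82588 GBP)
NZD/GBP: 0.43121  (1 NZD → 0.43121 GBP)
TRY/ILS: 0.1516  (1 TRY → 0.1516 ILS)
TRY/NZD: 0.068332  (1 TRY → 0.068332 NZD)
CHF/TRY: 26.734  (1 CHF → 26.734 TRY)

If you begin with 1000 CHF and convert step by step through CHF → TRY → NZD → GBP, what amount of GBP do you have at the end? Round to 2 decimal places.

787.73

1000 CHF × 26.734 = 26734 TRY
26734 TRY × 0.068332 = 1826.787688 NZD
1826.787688 NZD × 0.43121 = 787.72911894248 GBP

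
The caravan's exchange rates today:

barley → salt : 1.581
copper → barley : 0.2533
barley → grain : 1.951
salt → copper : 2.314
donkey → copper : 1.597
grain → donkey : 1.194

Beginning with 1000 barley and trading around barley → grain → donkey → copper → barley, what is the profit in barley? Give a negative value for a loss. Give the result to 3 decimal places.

-57.673

1000 barley × 1.951 = 1951 grain
1951 grain × 1.194 = 2329.494 donkey
2329.494 donkey × 1.597 = 3720.201918 copper
3720.201918 copper × 0.2533 = 942.3271458294 barley
Net change: 942.3271458294 − 1000 = -57.6728541706 barley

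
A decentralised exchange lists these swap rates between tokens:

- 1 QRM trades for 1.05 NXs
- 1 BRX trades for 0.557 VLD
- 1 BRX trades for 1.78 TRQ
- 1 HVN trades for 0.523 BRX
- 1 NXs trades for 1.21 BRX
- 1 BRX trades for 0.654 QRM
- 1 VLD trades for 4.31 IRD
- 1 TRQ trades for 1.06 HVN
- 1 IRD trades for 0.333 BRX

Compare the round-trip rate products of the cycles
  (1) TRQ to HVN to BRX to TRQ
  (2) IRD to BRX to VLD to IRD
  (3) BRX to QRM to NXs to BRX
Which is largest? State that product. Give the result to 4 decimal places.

0.9868

(1) 1.06 × 0.523 × 1.78 = 0.98680
(2) 0.333 × 0.557 × 4.31 = 0.79942
(3) 0.654 × 1.05 × 1.21 = 0.83091
Highest is cycle (1) at 0.9868 (≤1, no arbitrage).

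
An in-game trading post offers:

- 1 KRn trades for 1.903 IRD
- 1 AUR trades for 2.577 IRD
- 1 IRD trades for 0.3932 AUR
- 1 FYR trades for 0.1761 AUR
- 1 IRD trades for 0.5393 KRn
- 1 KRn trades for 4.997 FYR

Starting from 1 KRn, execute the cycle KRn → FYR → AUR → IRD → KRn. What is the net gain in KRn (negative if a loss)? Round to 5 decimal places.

0.22296

1 KRn × 4.997 = 4.997 FYR
4.997 FYR × 0.1761 = 0.8799717 AUR
0.8799717 AUR × 2.577 = 2.2676870709 IRD
2.2676870709 IRD × 0.5393 = 1.22296363733637 KRn
Net change: 1.22296363733637 − 1 = 0.22296363733637 KRn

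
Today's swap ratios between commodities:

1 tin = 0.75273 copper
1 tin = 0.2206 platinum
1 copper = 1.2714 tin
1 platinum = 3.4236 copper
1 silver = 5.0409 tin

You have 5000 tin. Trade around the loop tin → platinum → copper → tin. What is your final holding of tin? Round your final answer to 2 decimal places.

4801.10

5000 tin × 0.2206 = 1103 platinum
1103 platinum × 3.4236 = 3776.2308 copper
3776.2308 copper × 1.2714 = 4801.09983912 tin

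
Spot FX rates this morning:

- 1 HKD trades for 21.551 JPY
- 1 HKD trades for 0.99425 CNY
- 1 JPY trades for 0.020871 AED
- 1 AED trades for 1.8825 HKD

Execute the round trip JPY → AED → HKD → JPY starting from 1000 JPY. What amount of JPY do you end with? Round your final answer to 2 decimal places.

846.73

1000 JPY × 0.020871 = 20.871 AED
20.871 AED × 1.8825 = 39.2896575 HKD
39.2896575 HKD × 21.551 = 846.7314087825 JPY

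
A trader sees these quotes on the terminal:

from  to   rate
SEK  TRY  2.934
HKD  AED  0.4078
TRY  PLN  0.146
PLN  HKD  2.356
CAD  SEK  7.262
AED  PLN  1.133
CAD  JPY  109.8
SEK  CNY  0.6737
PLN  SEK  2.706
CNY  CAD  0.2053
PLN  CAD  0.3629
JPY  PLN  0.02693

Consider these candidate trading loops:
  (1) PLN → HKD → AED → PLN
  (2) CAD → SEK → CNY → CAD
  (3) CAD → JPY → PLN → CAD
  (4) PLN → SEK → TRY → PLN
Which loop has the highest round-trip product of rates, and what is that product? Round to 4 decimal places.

1.1592

(1) 2.356 × 0.4078 × 1.133 = 1.08856
(2) 7.262 × 0.6737 × 0.2053 = 1.00441
(3) 109.8 × 0.02693 × 0.3629 = 1.07306
(4) 2.706 × 2.934 × 0.146 = 1.15915
Highest is cycle (4) at 1.1592 (>1, arbitrage).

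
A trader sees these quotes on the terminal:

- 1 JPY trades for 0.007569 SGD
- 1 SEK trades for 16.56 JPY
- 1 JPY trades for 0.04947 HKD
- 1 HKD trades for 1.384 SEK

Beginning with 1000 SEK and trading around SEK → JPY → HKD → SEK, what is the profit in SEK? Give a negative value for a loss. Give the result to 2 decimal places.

1000 SEK × 16.56 = 16560 JPY
16560 JPY × 0.04947 = 819.2232 HKD
819.2232 HKD × 1.384 = 1133.8049088 SEK
Net change: 1133.8049088 − 1000 = 133.8049088 SEK

133.80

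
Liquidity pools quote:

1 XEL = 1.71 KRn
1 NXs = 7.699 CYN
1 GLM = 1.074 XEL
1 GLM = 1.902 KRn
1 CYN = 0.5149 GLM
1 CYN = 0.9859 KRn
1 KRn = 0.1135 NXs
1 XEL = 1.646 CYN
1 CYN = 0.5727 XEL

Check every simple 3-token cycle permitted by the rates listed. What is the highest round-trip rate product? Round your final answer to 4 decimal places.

0.9102

CYN→GLM→XEL→CYN: 0.5149 × 1.074 × 1.646 = 0.91024
CYN→KRn→NXs→CYN: 0.9859 × 0.1135 × 7.699 = 0.86152
Maximum is CYN→GLM→XEL→CYN at 0.9102; no arbitrage — every cycle loses value.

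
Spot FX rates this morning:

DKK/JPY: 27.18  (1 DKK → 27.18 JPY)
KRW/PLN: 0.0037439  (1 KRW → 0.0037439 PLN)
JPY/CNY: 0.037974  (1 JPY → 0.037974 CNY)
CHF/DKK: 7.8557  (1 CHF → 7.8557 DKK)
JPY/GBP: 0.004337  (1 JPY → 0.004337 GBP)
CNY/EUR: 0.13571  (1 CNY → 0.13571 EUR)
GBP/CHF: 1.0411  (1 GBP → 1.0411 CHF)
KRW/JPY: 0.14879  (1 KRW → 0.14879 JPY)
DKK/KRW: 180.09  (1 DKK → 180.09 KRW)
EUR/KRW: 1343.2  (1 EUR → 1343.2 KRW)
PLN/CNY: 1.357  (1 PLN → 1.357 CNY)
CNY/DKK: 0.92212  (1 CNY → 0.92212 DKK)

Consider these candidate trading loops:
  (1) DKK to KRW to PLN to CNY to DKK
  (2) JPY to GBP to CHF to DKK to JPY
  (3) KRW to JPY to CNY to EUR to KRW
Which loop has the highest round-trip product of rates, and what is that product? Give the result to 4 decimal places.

(1) 180.09 × 0.0037439 × 1.357 × 0.92212 = 0.84369
(2) 0.004337 × 1.0411 × 7.8557 × 27.18 = 0.96409
(3) 0.14879 × 0.037974 × 0.13571 × 1343.2 = 1.02994
Highest is cycle (3) at 1.0299 (>1, arbitrage).

1.0299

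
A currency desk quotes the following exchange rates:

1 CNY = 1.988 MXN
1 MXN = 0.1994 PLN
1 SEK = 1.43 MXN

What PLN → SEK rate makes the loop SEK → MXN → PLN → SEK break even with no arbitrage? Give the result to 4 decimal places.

Known legs of the cycle: 1.43 × 0.1994 = 0.285142
For no arbitrage the full-cycle product must be 1, so the missing rate is 1 / 0.285142 ≈ 3.507025.

3.5070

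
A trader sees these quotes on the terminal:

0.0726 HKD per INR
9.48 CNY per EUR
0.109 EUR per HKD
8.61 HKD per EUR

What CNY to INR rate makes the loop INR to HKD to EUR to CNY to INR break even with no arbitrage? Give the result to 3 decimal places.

Known legs of the cycle: 0.0726 × 0.109 × 9.48 = 0.075019032
For no arbitrage the full-cycle product must be 1, so the missing rate is 1 / 0.075019032 ≈ 13.32995.

13.330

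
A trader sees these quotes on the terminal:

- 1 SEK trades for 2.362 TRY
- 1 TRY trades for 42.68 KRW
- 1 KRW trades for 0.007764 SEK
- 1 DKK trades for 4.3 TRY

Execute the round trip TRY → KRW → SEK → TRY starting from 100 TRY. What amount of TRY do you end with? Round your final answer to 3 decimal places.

100 TRY × 42.68 = 4268 KRW
4268 KRW × 0.007764 = 33.136752 SEK
33.136752 SEK × 2.362 = 78.269008224 TRY

78.269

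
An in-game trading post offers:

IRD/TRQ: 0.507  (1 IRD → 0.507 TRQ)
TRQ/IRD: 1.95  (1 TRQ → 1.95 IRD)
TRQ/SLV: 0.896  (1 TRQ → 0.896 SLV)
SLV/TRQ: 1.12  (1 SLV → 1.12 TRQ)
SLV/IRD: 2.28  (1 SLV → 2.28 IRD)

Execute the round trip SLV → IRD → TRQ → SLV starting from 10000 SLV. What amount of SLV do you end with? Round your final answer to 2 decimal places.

10357.40

10000 SLV × 2.28 = 22800 IRD
22800 IRD × 0.507 = 11559.6 TRQ
11559.6 TRQ × 0.896 = 10357.4016 SLV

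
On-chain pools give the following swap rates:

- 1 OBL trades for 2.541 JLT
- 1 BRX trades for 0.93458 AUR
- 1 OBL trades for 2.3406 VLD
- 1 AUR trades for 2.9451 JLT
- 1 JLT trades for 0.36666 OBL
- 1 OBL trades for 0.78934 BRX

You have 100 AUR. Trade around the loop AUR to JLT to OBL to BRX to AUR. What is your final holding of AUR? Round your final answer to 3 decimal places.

100 AUR × 2.9451 = 294.51 JLT
294.51 JLT × 0.36666 = 107.9850366 OBL
107.9850366 OBL × 0.78934 = 85.236908789844 BRX
85.236908789844 BRX × 0.93458 = 79.66071021681240552 AUR

79.661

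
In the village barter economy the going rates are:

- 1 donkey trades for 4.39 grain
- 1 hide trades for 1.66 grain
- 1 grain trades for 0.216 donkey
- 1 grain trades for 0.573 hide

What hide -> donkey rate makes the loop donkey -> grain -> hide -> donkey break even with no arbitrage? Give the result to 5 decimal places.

0.39754

Known legs of the cycle: 4.39 × 0.573 = 2.51547
For no arbitrage the full-cycle product must be 1, so the missing rate is 1 / 2.51547 ≈ 0.3975400.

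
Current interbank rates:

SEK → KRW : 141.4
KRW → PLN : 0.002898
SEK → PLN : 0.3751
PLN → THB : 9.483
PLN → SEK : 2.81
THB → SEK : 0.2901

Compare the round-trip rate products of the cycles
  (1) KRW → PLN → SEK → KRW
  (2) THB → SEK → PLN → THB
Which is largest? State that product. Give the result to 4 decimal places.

(1) 0.002898 × 2.81 × 141.4 = 1.15147
(2) 0.2901 × 0.3751 × 9.483 = 1.03191
Highest is cycle (1) at 1.1515 (>1, arbitrage).

1.1515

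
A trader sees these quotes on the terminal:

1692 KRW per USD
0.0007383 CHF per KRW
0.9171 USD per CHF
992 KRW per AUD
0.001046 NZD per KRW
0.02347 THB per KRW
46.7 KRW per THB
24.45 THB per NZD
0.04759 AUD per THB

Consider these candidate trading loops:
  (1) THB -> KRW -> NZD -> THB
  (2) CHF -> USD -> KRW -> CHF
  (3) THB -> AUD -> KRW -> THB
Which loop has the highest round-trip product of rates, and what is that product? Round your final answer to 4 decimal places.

(1) 46.7 × 0.001046 × 24.45 = 1.19434
(2) 0.9171 × 1692 × 0.0007383 = 1.14564
(3) 0.04759 × 992 × 0.02347 = 1.10800
Highest is cycle (1) at 1.1943 (>1, arbitrage).

1.1943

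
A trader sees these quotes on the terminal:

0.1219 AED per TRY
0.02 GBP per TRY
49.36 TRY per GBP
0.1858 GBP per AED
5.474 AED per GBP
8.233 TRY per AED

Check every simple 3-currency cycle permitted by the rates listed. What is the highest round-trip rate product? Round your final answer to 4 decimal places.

1.1180

AED→GBP→TRY→AED: 0.1858 × 49.36 × 0.1219 = 1.11796
AED→TRY→GBP→AED: 8.233 × 0.02 × 5.474 = 0.90135
Maximum is AED→GBP→TRY→AED at 1.1180; arbitrage exists.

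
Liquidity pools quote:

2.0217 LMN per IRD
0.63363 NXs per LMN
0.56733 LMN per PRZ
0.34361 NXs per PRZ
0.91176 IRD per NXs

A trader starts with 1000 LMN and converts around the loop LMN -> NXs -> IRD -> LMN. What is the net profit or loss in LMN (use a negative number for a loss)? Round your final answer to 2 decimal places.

1000 LMN × 0.63363 = 633.63 NXs
633.63 NXs × 0.91176 = 577.7184888 IRD
577.7184888 IRD × 2.0217 = 1167.97346880696 LMN
Net change: 1167.97346880696 − 1000 = 167.97346880696 LMN

167.97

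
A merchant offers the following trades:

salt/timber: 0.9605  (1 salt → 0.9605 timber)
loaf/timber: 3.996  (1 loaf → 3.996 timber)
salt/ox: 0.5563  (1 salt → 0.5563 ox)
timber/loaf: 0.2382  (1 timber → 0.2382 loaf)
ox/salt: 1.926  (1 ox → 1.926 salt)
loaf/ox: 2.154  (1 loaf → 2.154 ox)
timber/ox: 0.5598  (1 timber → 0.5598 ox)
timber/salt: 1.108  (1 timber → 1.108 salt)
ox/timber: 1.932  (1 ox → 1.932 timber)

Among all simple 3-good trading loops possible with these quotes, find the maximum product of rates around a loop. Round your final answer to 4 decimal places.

timber→salt→ox→timber: 1.108 × 0.5563 × 1.932 = 1.19085
timber→ox→salt→timber: 0.5598 × 1.926 × 0.9605 = 1.03559
timber→loaf→ox→timber: 0.2382 × 2.154 × 1.932 = 0.99128
Maximum is timber→salt→ox→timber at 1.1908; arbitrage exists.

1.1908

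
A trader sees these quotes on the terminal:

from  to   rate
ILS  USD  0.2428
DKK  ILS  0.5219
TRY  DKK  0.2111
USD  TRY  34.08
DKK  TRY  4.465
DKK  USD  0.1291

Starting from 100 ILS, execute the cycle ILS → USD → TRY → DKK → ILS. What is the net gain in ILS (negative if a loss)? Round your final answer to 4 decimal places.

-8.8359

100 ILS × 0.2428 = 24.28 USD
24.28 USD × 34.08 = 827.4624 TRY
827.4624 TRY × 0.2111 = 174.67731264 DKK
174.67731264 DKK × 0.5219 = 91.164089466816 ILS
Net change: 91.164089466816 − 100 = -8.835910533184 ILS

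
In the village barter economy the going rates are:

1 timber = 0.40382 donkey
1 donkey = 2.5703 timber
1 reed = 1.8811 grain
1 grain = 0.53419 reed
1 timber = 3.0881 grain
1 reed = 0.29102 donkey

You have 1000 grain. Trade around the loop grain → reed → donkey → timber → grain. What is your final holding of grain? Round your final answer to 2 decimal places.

1000 grain × 0.53419 = 534.19 reed
534.19 reed × 0.29102 = 155.4599738 donkey
155.4599738 donkey × 2.5703 = 399.57877065814 timber
399.57877065814 timber × 3.0881 = 1233.939201669402134 grain

1233.94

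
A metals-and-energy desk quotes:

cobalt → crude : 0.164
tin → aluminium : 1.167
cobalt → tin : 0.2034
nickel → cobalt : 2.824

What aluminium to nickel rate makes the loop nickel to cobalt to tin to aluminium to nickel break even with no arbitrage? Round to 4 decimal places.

Known legs of the cycle: 2.824 × 0.2034 × 1.167 = 0.6703266672
For no arbitrage the full-cycle product must be 1, so the missing rate is 1 / 0.6703266672 ≈ 1.491810.

1.4918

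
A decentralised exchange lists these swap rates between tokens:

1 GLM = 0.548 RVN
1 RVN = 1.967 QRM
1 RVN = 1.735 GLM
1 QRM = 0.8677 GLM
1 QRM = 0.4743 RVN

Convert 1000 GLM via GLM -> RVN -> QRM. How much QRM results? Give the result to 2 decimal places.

1077.92

1000 GLM × 0.548 = 548 RVN
548 RVN × 1.967 = 1077.916 QRM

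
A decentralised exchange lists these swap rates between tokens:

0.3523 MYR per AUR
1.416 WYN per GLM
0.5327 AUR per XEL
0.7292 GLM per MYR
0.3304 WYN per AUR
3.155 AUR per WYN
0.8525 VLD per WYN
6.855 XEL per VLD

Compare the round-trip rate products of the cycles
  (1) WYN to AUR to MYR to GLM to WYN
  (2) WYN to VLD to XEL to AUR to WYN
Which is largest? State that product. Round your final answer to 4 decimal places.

1.1477

(1) 3.155 × 0.3523 × 0.7292 × 1.416 = 1.14768
(2) 0.8525 × 6.855 × 0.5327 × 0.3304 = 1.02855
Highest is cycle (1) at 1.1477 (>1, arbitrage).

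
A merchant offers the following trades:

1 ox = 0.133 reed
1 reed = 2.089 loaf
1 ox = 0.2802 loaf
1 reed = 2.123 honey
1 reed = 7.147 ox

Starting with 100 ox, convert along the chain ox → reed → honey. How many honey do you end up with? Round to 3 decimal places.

100 ox × 0.133 = 13.3 reed
13.3 reed × 2.123 = 28.2359 honey

28.236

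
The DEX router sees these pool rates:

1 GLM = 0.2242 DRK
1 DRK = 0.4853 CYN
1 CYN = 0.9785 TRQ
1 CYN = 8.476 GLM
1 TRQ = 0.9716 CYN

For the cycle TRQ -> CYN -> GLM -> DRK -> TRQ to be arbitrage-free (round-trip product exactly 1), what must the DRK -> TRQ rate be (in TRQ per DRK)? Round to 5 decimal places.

Known legs of the cycle: 0.9716 × 8.476 × 0.2242 = 1.84635013472
For no arbitrage the full-cycle product must be 1, so the missing rate is 1 / 1.84635013472 ≈ 0.5416091.

0.54161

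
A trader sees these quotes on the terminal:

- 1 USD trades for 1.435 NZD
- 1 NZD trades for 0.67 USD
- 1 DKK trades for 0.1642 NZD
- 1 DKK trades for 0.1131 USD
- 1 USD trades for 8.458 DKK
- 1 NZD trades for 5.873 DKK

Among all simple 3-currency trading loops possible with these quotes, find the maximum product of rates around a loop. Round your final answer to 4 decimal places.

0.9532

DKK→USD→NZD→DKK: 0.1131 × 1.435 × 5.873 = 0.95318
DKK→NZD→USD→DKK: 0.1642 × 0.67 × 8.458 = 0.93050
Maximum is DKK→USD→NZD→DKK at 0.9532; no arbitrage — every cycle loses value.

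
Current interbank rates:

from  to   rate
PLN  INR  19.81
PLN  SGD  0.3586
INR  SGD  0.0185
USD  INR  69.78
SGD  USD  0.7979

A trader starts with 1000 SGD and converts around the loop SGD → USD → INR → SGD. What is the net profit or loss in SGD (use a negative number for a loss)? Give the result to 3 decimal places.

1000 SGD × 0.7979 = 797.9 USD
797.9 USD × 69.78 = 55677.462 INR
55677.462 INR × 0.0185 = 1030.033047 SGD
Net change: 1030.033047 − 1000 = 30.033047 SGD

30.033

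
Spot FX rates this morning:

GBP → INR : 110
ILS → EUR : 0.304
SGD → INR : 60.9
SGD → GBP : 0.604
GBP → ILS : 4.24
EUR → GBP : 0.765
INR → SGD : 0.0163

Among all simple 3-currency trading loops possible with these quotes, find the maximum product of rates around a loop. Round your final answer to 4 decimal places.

INR→SGD→GBP→INR: 0.0163 × 0.604 × 110 = 1.08297
ILS→EUR→GBP→ILS: 0.304 × 0.765 × 4.24 = 0.98605
Maximum is INR→SGD→GBP→INR at 1.0830; arbitrage exists.

1.0830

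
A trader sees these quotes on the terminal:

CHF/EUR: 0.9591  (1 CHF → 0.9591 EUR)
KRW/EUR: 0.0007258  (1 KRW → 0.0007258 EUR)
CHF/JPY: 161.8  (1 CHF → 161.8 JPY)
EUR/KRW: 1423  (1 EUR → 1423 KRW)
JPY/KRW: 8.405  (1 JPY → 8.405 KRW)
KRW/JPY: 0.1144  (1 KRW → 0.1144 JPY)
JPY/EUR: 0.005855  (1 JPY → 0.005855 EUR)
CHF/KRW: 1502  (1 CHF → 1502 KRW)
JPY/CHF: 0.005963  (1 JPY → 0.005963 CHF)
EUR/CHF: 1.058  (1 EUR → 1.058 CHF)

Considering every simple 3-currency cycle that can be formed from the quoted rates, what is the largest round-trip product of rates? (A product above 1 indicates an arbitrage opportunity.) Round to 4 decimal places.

1.1534

CHF→KRW→EUR→CHF: 1502 × 0.0007258 × 1.058 = 1.15338
CHF→KRW→JPY→CHF: 1502 × 0.1144 × 0.005963 = 1.02462
CHF→JPY→EUR→CHF: 161.8 × 0.005855 × 1.058 = 1.00228
EUR→KRW→JPY→EUR: 1423 × 0.1144 × 0.005855 = 0.95314
Maximum is CHF→KRW→EUR→CHF at 1.1534; arbitrage exists.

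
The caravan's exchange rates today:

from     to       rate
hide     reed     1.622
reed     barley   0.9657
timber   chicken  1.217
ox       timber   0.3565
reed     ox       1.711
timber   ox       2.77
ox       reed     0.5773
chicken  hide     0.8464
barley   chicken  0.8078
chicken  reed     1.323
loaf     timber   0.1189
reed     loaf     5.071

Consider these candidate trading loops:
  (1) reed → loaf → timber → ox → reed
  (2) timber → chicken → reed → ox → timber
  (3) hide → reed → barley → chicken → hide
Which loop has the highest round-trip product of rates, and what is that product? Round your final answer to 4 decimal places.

1.0710

(1) 5.071 × 0.1189 × 2.77 × 0.5773 = 0.96418
(2) 1.217 × 1.323 × 1.711 × 0.3565 = 0.98211
(3) 1.622 × 0.9657 × 0.8078 × 0.8464 = 1.07096
Highest is cycle (3) at 1.0710 (>1, arbitrage).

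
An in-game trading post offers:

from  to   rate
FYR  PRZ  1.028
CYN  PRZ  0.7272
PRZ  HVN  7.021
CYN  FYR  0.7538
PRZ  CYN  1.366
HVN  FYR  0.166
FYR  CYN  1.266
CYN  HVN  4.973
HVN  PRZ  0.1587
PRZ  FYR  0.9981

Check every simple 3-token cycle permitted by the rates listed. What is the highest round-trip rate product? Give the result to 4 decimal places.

FYR→PRZ→HVN→FYR: 1.028 × 7.021 × 0.166 = 1.19812
CYN→HVN→PRZ→CYN: 4.973 × 0.1587 × 1.366 = 1.07807
FYR→PRZ→CYN→FYR: 1.028 × 1.366 × 0.7538 = 1.05852
FYR→CYN→HVN→FYR: 1.266 × 4.973 × 0.166 = 1.04511
FYR→CYN→PRZ→FYR: 1.266 × 0.7272 × 0.9981 = 0.91889
Maximum is FYR→PRZ→HVN→FYR at 1.1981; arbitrage exists.

1.1981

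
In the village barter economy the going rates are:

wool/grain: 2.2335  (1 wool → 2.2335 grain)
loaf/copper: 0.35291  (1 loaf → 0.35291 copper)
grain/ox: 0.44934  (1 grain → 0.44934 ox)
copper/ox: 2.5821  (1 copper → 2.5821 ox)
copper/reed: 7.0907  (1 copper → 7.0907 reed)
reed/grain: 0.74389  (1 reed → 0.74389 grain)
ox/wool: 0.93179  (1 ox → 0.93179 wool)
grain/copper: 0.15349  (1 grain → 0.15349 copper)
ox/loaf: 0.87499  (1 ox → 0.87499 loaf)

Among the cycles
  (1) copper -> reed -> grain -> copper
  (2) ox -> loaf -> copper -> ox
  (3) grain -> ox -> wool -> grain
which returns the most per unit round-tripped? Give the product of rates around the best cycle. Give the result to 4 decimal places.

(1) 7.0907 × 0.74389 × 0.15349 = 0.80961
(2) 0.87499 × 0.35291 × 2.5821 = 0.79733
(3) 0.44934 × 0.93179 × 2.2335 = 0.93515
Highest is cycle (3) at 0.9351 (≤1, no arbitrage).

0.9351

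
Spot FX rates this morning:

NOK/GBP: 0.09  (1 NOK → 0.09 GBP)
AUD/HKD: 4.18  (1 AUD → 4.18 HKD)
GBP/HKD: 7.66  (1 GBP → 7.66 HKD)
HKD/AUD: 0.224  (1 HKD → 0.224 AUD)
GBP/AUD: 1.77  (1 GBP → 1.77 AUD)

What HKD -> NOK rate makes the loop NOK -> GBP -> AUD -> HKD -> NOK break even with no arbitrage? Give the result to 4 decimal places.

1.5018

Known legs of the cycle: 0.09 × 1.77 × 4.18 = 0.665874
For no arbitrage the full-cycle product must be 1, so the missing rate is 1 / 0.665874 ≈ 1.501786.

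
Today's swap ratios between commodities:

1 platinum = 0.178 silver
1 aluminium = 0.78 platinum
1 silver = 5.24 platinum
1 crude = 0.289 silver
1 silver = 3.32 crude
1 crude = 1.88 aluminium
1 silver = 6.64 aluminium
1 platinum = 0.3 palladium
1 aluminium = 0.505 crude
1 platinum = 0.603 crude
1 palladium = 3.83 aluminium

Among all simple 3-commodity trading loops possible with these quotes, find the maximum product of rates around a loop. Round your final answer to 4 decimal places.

aluminium→crude→silver→aluminium: 0.505 × 0.289 × 6.64 = 0.96907
aluminium→platinum→silver→aluminium: 0.78 × 0.178 × 6.64 = 0.92190
platinum→crude→silver→platinum: 0.603 × 0.289 × 5.24 = 0.91316
aluminium→platinum→palladium→aluminium: 0.78 × 0.3 × 3.83 = 0.89622
aluminium→platinum→crude→aluminium: 0.78 × 0.603 × 1.88 = 0.88424
Maximum is aluminium→crude→silver→aluminium at 0.9691; no arbitrage — every cycle loses value.

0.9691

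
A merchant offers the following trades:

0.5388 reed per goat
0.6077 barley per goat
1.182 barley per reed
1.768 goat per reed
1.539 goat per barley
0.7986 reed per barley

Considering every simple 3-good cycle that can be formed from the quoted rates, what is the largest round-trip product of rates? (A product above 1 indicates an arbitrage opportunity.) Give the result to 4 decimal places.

reed→barley→goat→reed: 1.182 × 1.539 × 0.5388 = 0.98013
reed→goat→barley→reed: 1.768 × 0.6077 × 0.7986 = 0.85803
Maximum is reed→barley→goat→reed at 0.9801; no arbitrage — every cycle loses value.

0.9801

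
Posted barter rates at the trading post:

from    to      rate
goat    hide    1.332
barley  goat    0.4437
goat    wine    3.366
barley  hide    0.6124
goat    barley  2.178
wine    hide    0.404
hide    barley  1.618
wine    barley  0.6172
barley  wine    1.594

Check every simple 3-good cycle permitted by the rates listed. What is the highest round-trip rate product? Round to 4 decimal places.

1.0420

barley→wine→hide→barley: 1.594 × 0.404 × 1.618 = 1.04195
barley→goat→hide→barley: 0.4437 × 1.332 × 1.618 = 0.95625
barley→goat→wine→barley: 0.4437 × 3.366 × 0.6172 = 0.92178
Maximum is barley→wine→hide→barley at 1.0420; arbitrage exists.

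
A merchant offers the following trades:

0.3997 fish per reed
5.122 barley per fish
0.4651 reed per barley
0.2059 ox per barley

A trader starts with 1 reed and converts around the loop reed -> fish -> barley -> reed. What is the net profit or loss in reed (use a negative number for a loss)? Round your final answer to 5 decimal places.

1 reed × 0.3997 = 0.3997 fish
0.3997 fish × 5.122 = 2.0472634 barley
2.0472634 barley × 0.4651 = 0.95218220734 reed
Net change: 0.95218220734 − 1 = -0.04781779266 reed

-0.04782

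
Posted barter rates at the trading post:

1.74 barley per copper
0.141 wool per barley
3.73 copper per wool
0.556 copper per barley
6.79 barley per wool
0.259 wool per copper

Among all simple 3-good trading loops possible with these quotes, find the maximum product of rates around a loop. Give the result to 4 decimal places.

copper→wool→barley→copper: 0.259 × 6.79 × 0.556 = 0.97779
copper→barley→wool→copper: 1.74 × 0.141 × 3.73 = 0.91512
Maximum is copper→wool→barley→copper at 0.9778; no arbitrage — every cycle loses value.

0.9778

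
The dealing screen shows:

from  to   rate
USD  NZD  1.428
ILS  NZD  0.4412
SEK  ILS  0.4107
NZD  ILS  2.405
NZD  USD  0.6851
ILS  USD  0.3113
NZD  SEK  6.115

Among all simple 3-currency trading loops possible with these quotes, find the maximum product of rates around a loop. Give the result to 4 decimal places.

1.1080

SEK→ILS→NZD→SEK: 0.4107 × 0.4412 × 6.115 = 1.10804
NZD→ILS→USD→NZD: 2.405 × 0.3113 × 1.428 = 1.06911
Maximum is SEK→ILS→NZD→SEK at 1.1080; arbitrage exists.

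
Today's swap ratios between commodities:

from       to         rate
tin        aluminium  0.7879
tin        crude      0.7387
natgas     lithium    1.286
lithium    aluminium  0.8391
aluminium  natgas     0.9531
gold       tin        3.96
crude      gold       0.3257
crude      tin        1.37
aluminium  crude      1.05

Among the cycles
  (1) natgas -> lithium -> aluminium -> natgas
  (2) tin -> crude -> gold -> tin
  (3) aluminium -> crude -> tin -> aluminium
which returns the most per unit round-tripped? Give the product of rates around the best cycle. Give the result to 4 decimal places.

1.1334

(1) 1.286 × 0.8391 × 0.9531 = 1.02847
(2) 0.7387 × 0.3257 × 3.96 = 0.95275
(3) 1.05 × 1.37 × 0.7879 = 1.13339
Highest is cycle (3) at 1.1334 (>1, arbitrage).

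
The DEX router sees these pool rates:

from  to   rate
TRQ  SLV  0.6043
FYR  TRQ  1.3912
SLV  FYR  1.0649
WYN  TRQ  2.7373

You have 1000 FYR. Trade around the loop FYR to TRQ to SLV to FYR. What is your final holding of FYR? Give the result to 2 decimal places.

1000 FYR × 1.3912 = 1391.2 TRQ
1391.2 TRQ × 0.6043 = 840.70216 SLV
840.70216 SLV × 1.0649 = 895.263730184 FYR

895.26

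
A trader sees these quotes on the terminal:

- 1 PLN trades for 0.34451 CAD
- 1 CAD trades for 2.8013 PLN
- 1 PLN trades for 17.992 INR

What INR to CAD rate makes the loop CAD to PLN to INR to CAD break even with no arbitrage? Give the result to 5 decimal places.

0.01984

Known legs of the cycle: 2.8013 × 17.992 = 50.4009896
For no arbitrage the full-cycle product must be 1, so the missing rate is 1 / 50.4009896 ≈ 0.0198409.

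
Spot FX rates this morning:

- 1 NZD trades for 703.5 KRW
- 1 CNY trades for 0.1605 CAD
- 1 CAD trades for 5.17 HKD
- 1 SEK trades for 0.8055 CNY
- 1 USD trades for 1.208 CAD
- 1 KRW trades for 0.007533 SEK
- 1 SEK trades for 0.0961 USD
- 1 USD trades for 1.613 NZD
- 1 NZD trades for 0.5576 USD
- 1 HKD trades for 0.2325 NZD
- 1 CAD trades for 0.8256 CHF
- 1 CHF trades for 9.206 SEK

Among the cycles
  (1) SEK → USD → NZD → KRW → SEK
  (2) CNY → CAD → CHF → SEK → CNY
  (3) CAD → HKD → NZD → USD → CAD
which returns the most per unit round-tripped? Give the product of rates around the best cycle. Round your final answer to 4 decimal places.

0.9826

(1) 0.0961 × 1.613 × 703.5 × 0.007533 = 0.82147
(2) 0.1605 × 0.8256 × 9.206 × 0.8055 = 0.98261
(3) 5.17 × 0.2325 × 0.5576 × 1.208 = 0.80966
Highest is cycle (2) at 0.9826 (≤1, no arbitrage).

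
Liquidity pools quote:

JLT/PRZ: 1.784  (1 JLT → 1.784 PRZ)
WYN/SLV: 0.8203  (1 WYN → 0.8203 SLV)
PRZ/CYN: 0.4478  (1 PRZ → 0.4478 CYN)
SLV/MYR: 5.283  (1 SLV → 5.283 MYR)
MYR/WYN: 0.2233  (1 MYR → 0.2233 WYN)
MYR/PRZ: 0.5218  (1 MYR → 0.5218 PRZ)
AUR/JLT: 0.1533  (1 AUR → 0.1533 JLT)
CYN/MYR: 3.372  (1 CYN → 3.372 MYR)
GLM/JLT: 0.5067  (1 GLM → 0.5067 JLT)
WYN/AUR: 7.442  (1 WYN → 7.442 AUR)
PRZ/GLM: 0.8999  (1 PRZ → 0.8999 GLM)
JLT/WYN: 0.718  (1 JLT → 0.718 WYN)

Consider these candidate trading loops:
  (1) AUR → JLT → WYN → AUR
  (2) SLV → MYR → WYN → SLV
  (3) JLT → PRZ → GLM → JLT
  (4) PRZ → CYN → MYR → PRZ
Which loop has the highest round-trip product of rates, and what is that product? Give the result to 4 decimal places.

(1) 0.1533 × 0.718 × 7.442 = 0.81914
(2) 5.283 × 0.2233 × 0.8203 = 0.96770
(3) 1.784 × 0.8999 × 0.5067 = 0.81347
(4) 0.4478 × 3.372 × 0.5218 = 0.78791
Highest is cycle (2) at 0.9677 (≤1, no arbitrage).

0.9677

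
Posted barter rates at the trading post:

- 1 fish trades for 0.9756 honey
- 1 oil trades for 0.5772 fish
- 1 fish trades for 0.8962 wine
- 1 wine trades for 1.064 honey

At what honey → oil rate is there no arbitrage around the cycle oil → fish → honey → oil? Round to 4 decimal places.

1.7758

Known legs of the cycle: 0.5772 × 0.9756 = 0.56311632
For no arbitrage the full-cycle product must be 1, so the missing rate is 1 / 0.56311632 ≈ 1.775832.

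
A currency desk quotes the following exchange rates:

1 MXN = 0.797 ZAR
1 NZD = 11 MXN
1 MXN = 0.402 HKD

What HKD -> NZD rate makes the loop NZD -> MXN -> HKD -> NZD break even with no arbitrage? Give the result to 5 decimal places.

0.22614

Known legs of the cycle: 11 × 0.402 = 4.422
For no arbitrage the full-cycle product must be 1, so the missing rate is 1 / 4.422 ≈ 0.2261420.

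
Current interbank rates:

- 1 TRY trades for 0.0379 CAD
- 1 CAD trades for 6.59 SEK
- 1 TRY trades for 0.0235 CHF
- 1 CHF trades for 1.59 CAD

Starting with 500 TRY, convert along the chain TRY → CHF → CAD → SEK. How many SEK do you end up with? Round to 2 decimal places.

123.12

500 TRY × 0.0235 = 11.75 CHF
11.75 CHF × 1.59 = 18.6825 CAD
18.6825 CAD × 6.59 = 123.117675 SEK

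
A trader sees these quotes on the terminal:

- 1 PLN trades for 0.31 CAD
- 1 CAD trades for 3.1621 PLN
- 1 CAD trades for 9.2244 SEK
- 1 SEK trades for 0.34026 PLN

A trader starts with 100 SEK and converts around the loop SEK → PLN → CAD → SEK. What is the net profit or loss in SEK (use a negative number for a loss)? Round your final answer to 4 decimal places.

-2.7005

100 SEK × 0.34026 = 34.026 PLN
34.026 PLN × 0.31 = 10.54806 CAD
10.54806 CAD × 9.2244 = 97.299524664 SEK
Net change: 97.299524664 − 100 = -2.700475336 SEK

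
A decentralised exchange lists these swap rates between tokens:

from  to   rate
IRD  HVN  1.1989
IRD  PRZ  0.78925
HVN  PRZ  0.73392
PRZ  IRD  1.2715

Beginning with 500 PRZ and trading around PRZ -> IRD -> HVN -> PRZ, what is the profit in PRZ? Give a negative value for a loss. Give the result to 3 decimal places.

500 PRZ × 1.2715 = 635.75 IRD
635.75 IRD × 1.1989 = 762.200675 HVN
762.200675 HVN × 0.73392 = 559.394319396 PRZ
Net change: 559.394319396 − 500 = 59.394319396 PRZ

59.394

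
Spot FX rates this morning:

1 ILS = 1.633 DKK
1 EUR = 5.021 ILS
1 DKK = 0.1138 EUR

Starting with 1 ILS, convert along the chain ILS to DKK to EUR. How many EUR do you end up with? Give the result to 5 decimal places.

0.18584

1 ILS × 1.633 = 1.633 DKK
1.633 DKK × 0.1138 = 0.1858354 EUR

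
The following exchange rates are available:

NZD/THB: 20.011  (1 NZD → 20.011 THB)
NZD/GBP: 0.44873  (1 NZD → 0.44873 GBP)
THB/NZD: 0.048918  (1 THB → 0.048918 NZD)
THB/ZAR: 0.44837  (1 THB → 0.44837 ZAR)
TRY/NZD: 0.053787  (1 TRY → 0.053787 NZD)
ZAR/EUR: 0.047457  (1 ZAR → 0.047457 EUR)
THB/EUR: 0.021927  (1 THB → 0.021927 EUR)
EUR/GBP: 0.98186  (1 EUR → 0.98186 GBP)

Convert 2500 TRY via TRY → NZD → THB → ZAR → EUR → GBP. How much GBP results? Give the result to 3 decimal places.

2500 TRY × 0.053787 = 134.4675 NZD
134.4675 NZD × 20.011 = 2690.8291425 THB
2690.8291425 THB × 0.44837 = 1206.487062622725 ZAR
1206.487062622725 ZAR × 0.047457 = 57.256256530886660325 EUR
57.256256530886660325 EUR × 0.98186 = 56.2176280374163763067045 GBP

56.218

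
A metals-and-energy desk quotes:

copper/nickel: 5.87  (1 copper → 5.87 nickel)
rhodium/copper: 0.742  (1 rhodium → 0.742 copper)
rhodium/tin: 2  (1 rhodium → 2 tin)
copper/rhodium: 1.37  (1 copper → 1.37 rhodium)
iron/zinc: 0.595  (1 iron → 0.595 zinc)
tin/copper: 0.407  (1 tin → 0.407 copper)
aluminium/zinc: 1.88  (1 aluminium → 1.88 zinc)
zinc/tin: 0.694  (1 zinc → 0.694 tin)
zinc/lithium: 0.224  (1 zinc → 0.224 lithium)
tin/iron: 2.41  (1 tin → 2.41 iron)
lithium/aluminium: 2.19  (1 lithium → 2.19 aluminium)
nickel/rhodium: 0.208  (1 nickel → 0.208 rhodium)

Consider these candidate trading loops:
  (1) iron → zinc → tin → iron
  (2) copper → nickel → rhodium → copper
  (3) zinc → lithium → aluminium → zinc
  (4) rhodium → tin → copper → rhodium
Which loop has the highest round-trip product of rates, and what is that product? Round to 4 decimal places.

1.1152

(1) 0.595 × 0.694 × 2.41 = 0.99516
(2) 5.87 × 0.208 × 0.742 = 0.90595
(3) 0.224 × 2.19 × 1.88 = 0.92225
(4) 2 × 0.407 × 1.37 = 1.11518
Highest is cycle (4) at 1.1152 (>1, arbitrage).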